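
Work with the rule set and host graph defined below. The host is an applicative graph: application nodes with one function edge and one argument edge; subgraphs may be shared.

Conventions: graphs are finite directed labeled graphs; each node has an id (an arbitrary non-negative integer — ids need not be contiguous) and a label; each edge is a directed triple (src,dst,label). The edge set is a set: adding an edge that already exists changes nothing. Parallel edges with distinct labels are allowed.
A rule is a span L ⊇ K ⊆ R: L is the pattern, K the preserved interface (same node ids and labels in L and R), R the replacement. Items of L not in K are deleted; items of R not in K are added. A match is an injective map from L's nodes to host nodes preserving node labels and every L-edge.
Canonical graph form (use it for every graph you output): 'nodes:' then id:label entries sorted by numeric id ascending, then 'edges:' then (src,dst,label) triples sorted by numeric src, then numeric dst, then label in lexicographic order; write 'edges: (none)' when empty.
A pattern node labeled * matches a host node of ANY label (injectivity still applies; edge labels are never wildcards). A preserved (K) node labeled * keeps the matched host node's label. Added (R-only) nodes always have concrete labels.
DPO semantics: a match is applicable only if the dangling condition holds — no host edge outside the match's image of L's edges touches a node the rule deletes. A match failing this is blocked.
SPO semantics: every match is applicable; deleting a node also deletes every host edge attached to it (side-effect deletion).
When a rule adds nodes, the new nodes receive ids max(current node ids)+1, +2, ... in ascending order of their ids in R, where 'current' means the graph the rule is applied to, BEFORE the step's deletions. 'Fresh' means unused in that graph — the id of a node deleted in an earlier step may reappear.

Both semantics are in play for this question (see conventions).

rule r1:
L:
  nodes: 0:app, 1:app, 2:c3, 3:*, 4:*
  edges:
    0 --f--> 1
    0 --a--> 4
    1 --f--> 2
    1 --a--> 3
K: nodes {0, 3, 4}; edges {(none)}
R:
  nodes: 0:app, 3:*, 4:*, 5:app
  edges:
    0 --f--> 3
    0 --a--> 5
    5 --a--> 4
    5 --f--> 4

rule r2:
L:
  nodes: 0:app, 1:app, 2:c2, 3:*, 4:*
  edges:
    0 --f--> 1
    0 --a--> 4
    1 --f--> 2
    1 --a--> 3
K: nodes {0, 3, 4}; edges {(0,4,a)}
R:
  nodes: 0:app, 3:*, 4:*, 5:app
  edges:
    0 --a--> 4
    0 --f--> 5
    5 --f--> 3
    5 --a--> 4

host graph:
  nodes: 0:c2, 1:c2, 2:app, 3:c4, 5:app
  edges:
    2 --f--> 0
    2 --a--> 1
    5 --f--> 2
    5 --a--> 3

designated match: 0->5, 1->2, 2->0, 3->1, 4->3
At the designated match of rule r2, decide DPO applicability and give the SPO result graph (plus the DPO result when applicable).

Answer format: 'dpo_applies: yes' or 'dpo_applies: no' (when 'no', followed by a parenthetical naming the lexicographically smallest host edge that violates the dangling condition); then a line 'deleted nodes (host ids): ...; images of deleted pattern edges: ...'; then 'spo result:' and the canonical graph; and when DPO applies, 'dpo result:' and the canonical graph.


dpo_applies: yes
deleted nodes (host ids): 0, 2; images of deleted pattern edges: (2,0,f); (2,1,a); (5,2,f)
spo result:
nodes: 1:c2, 3:c4, 5:app, 6:app
edges: (5,3,a); (5,6,f); (6,1,f); (6,3,a)
dpo result:
nodes: 1:c2, 3:c4, 5:app, 6:app
edges: (5,3,a); (5,6,f); (6,1,f); (6,3,a)


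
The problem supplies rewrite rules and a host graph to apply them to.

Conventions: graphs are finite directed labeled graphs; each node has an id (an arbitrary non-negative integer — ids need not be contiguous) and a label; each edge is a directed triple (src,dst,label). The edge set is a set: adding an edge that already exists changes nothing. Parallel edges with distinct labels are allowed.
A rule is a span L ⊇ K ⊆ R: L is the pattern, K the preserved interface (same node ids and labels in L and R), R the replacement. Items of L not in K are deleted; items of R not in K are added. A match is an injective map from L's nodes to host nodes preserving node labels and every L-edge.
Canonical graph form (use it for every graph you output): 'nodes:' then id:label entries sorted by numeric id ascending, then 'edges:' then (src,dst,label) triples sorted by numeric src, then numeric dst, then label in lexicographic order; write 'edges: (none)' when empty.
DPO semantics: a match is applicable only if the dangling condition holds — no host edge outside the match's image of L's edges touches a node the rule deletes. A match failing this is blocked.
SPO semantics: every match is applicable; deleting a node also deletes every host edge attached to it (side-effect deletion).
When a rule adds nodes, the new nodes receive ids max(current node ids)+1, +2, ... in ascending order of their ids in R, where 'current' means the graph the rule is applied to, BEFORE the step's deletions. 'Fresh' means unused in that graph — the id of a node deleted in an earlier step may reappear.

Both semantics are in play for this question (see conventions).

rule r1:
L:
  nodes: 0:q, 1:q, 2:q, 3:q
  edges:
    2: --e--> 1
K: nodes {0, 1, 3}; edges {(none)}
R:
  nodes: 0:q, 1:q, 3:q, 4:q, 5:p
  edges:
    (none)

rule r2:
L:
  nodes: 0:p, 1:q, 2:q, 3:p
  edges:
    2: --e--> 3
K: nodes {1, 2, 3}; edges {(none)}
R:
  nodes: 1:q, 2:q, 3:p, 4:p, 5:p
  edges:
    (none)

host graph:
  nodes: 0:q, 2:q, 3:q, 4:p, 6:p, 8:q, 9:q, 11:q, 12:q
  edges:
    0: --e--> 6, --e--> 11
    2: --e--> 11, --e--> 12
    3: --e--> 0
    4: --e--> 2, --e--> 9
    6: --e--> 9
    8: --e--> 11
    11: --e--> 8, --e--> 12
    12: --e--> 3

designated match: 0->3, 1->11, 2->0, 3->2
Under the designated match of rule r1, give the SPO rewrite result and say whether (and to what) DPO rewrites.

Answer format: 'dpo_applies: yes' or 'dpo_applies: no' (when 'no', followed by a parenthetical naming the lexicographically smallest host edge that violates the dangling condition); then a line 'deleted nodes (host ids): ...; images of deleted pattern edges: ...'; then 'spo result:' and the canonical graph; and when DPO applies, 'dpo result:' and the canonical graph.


dpo_applies: no
(the rule deletes node 0, which keeps host edge (0,6,e) outside the match image — the dangling condition fails, DPO blocks; SPO proceeds and side-deletes such edges)
deleted nodes (host ids): 0; images of deleted pattern edges: (0,11,e)
spo result:
nodes: 2:q, 3:q, 4:p, 6:p, 8:q, 9:q, 11:q, 12:q, 13:q, 14:p
edges: (2,11,e); (2,12,e); (4,2,e); (4,9,e); (6,9,e); (8,11,e); (11,8,e); (11,12,e); (12,3,e)


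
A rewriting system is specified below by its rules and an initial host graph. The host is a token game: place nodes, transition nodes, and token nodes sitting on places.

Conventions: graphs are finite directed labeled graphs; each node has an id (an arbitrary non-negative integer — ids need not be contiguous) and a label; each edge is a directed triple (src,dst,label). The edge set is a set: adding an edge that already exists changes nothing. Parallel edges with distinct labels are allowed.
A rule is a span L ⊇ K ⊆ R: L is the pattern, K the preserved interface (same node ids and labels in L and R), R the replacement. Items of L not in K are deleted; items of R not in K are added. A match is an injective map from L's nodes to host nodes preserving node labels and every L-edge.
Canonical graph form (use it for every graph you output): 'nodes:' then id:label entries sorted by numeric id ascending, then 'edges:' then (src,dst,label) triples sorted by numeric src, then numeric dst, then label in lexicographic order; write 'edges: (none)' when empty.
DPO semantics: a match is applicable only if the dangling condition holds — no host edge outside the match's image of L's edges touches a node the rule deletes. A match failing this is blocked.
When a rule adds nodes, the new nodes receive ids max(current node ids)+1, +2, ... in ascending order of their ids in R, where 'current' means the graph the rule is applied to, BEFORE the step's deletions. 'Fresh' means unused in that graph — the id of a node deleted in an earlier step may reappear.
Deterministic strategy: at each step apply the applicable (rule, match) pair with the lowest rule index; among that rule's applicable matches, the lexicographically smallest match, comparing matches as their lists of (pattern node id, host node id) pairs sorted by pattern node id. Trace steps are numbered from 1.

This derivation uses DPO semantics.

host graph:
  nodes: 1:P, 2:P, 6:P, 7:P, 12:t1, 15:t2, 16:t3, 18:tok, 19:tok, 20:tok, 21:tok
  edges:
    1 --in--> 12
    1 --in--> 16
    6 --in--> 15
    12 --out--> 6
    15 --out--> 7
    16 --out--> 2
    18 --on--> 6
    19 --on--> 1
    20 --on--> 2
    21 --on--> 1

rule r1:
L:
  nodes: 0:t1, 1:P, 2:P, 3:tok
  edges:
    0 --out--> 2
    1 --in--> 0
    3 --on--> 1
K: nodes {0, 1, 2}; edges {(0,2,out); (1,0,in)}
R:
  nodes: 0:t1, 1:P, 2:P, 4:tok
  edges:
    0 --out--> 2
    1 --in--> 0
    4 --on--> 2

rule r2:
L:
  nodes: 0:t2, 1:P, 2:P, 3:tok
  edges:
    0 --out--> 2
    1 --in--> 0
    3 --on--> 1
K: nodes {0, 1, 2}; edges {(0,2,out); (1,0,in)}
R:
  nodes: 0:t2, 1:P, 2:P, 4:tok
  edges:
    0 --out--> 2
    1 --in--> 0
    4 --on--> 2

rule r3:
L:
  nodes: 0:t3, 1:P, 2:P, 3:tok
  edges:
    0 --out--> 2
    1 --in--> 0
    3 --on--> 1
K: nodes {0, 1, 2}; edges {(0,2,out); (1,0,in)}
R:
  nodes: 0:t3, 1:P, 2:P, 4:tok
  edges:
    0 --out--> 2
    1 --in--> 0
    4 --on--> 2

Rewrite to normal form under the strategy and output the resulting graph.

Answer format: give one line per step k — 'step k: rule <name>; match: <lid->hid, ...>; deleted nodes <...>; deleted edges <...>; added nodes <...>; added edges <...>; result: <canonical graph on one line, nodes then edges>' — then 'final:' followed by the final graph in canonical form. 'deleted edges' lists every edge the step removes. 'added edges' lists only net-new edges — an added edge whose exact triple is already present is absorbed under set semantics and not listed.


step 1: rule r1; match: 0->12, 1->1, 2->6, 3->19; deleted nodes 19; deleted edges (19,1,on); added nodes 22; added edges (22,6,on); result: nodes: 1:P, 2:P, 6:P, 7:P, 12:t1, 15:t2, 16:t3, 18:tok, 20:tok, 21:tok, 22:tok edges: (1,12,in); (1,16,in); (6,15,in); (12,6,out); (15,7,out); (16,2,out); (18,6,on); (20,2,on); (21,1,on); (22,6,on)
step 2: rule r1; match: 0->12, 1->1, 2->6, 3->21; deleted nodes 21; deleted edges (21,1,on); added nodes 23; added edges (23,6,on); result: nodes: 1:P, 2:P, 6:P, 7:P, 12:t1, 15:t2, 16:t3, 18:tok, 20:tok, 22:tok, 23:tok edges: (1,12,in); (1,16,in); (6,15,in); (12,6,out); (15,7,out); (16,2,out); (18,6,on); (20,2,on); (22,6,on); (23,6,on)
step 3: rule r2; match: 0->15, 1->6, 2->7, 3->18; deleted nodes 18; deleted edges (18,6,on); added nodes 24; added edges (24,7,on); result: nodes: 1:P, 2:P, 6:P, 7:P, 12:t1, 15:t2, 16:t3, 20:tok, 22:tok, 23:tok, 24:tok edges: (1,12,in); (1,16,in); (6,15,in); (12,6,out); (15,7,out); (16,2,out); (20,2,on); (22,6,on); (23,6,on); (24,7,on)
step 4: rule r2; match: 0->15, 1->6, 2->7, 3->22; deleted nodes 22; deleted edges (22,6,on); added nodes 25; added edges (25,7,on); result: nodes: 1:P, 2:P, 6:P, 7:P, 12:t1, 15:t2, 16:t3, 20:tok, 23:tok, 24:tok, 25:tok edges: (1,12,in); (1,16,in); (6,15,in); (12,6,out); (15,7,out); (16,2,out); (20,2,on); (23,6,on); (24,7,on); (25,7,on)
step 5: rule r2; match: 0->15, 1->6, 2->7, 3->23; deleted nodes 23; deleted edges (23,6,on); added nodes 26; added edges (26,7,on); result: nodes: 1:P, 2:P, 6:P, 7:P, 12:t1, 15:t2, 16:t3, 20:tok, 24:tok, 25:tok, 26:tok edges: (1,12,in); (1,16,in); (6,15,in); (12,6,out); (15,7,out); (16,2,out); (20,2,on); (24,7,on); (25,7,on); (26,7,on)
final:
nodes: 1:P, 2:P, 6:P, 7:P, 12:t1, 15:t2, 16:t3, 20:tok, 24:tok, 25:tok, 26:tok
edges: (1,12,in); (1,16,in); (6,15,in); (12,6,out); (15,7,out); (16,2,out); (20,2,on); (24,7,on); (25,7,on); (26,7,on)


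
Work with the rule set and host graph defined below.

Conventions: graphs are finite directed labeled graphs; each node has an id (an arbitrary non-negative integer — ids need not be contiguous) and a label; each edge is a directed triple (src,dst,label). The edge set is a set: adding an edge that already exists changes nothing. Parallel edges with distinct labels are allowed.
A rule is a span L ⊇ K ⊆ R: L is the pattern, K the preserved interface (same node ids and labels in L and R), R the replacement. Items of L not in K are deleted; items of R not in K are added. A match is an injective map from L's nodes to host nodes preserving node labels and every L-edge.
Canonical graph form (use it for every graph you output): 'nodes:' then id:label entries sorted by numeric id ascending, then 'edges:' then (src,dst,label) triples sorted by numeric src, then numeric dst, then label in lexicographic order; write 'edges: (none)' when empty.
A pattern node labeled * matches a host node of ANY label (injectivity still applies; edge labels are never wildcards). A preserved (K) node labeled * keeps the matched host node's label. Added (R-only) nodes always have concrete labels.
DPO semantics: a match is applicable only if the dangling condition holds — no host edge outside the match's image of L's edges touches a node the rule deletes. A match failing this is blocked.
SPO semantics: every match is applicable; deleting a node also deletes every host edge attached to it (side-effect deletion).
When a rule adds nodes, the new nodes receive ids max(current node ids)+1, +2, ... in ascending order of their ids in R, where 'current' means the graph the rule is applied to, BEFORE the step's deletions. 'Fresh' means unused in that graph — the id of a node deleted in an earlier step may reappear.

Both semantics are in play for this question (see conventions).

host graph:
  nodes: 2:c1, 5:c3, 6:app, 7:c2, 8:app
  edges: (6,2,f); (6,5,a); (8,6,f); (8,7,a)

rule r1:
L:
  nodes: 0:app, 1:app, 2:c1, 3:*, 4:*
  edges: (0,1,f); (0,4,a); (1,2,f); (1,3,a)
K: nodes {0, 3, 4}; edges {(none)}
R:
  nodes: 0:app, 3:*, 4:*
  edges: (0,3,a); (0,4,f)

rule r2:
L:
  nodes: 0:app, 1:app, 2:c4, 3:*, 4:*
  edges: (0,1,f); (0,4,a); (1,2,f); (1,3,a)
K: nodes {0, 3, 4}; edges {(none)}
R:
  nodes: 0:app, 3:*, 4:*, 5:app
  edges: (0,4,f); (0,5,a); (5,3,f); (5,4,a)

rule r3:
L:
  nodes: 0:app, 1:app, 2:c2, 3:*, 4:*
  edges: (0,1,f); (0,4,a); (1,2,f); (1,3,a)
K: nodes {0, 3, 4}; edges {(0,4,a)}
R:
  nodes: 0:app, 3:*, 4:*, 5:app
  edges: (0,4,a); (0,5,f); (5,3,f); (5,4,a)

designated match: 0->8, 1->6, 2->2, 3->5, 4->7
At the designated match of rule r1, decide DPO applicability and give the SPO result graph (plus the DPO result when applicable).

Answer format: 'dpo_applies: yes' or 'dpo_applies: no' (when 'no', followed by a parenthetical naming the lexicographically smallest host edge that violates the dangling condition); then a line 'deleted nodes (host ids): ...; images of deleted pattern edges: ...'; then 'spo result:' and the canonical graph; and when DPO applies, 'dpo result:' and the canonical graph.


dpo_applies: yes
deleted nodes (host ids): 2, 6; images of deleted pattern edges: (6,2,f); (6,5,a); (8,6,f); (8,7,a)
spo result:
nodes: 5:c3, 7:c2, 8:app
edges: (8,5,a); (8,7,f)
dpo result:
nodes: 5:c3, 7:c2, 8:app
edges: (8,5,a); (8,7,f)


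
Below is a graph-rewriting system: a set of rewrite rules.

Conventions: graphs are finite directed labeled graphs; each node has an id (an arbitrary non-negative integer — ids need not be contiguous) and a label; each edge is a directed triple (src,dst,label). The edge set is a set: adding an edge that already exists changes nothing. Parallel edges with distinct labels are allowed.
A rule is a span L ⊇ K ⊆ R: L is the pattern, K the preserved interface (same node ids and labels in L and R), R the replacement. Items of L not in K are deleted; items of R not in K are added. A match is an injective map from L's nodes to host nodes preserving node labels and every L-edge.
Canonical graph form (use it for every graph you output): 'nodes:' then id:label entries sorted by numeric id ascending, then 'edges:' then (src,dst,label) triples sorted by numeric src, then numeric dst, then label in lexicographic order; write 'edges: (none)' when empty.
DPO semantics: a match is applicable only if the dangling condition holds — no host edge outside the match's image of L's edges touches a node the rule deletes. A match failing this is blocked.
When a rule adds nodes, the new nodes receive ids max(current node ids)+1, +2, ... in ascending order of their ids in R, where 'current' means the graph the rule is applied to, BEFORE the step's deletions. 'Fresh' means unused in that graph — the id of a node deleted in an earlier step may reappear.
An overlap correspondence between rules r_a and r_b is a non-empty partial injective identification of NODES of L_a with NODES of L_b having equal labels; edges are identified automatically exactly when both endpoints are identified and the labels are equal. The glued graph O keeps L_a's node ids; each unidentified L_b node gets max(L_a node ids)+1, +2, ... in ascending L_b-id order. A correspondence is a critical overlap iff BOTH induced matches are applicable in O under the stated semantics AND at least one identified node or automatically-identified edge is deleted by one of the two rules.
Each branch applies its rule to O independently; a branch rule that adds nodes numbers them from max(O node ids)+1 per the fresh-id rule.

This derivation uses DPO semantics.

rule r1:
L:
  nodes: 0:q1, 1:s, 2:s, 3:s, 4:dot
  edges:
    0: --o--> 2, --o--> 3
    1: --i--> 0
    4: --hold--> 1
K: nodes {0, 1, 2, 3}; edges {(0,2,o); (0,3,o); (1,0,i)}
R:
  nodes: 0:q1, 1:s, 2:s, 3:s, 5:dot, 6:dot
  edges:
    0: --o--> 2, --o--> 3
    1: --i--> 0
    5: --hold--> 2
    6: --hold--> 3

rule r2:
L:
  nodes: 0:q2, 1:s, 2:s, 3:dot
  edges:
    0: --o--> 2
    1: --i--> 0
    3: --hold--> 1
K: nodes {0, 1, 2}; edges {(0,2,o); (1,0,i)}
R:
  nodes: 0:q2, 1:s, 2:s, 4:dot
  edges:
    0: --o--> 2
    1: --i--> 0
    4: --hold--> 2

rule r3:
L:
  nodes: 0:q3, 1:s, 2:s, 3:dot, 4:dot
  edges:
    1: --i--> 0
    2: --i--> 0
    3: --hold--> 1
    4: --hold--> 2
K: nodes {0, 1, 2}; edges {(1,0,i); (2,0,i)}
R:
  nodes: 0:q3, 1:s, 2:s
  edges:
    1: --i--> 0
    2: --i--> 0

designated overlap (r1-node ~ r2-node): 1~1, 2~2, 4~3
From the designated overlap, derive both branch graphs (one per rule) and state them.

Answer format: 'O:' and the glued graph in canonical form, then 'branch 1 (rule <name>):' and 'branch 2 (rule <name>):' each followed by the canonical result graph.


O:
nodes: 0:q1, 1:s, 2:s, 3:s, 4:dot, 5:q2
edges: (0,2,o); (0,3,o); (1,0,i); (1,5,i); (4,1,hold); (5,2,o)
branch 1 (rule r1):
nodes: 0:q1, 1:s, 2:s, 3:s, 5:q2, 6:dot, 7:dot
edges: (0,2,o); (0,3,o); (1,0,i); (1,5,i); (5,2,o); (6,2,hold); (7,3,hold)
branch 2 (rule r2):
nodes: 0:q1, 1:s, 2:s, 3:s, 5:q2, 6:dot
edges: (0,2,o); (0,3,o); (1,0,i); (1,5,i); (5,2,o); (6,2,hold)


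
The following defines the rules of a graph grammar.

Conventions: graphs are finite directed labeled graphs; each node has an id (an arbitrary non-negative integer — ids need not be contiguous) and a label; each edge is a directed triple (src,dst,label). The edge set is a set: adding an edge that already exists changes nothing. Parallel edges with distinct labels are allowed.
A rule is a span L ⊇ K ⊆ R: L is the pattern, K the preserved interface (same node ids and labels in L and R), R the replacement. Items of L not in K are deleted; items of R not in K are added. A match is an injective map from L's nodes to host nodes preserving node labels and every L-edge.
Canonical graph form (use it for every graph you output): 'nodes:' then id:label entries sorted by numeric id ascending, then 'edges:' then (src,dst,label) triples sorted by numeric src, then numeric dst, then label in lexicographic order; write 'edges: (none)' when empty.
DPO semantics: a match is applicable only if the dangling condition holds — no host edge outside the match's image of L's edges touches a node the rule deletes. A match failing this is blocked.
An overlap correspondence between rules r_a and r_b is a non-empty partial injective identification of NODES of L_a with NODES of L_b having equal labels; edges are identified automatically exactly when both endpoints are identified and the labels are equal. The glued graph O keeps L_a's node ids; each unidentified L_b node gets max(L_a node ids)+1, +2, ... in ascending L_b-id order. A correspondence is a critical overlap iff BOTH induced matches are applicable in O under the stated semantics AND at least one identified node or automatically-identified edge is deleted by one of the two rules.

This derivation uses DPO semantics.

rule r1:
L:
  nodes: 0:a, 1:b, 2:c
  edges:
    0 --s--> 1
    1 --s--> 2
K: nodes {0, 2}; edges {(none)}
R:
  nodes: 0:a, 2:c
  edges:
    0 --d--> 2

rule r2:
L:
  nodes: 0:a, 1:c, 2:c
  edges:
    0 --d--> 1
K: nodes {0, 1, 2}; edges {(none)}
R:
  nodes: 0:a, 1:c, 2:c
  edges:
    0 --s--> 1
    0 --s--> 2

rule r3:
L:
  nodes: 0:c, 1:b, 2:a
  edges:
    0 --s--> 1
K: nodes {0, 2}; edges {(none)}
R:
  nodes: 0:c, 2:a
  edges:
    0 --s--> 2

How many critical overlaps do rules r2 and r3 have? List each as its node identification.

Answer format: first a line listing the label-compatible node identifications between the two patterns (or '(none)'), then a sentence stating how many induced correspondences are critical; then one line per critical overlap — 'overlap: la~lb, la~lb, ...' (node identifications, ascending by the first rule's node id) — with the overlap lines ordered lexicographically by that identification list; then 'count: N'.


label-compatible node identifications between L(r2) and L(r3): 0~2, 1~0, 2~0
0 of the induced correspondences are critical overlaps of r2 and r3.
count: 0


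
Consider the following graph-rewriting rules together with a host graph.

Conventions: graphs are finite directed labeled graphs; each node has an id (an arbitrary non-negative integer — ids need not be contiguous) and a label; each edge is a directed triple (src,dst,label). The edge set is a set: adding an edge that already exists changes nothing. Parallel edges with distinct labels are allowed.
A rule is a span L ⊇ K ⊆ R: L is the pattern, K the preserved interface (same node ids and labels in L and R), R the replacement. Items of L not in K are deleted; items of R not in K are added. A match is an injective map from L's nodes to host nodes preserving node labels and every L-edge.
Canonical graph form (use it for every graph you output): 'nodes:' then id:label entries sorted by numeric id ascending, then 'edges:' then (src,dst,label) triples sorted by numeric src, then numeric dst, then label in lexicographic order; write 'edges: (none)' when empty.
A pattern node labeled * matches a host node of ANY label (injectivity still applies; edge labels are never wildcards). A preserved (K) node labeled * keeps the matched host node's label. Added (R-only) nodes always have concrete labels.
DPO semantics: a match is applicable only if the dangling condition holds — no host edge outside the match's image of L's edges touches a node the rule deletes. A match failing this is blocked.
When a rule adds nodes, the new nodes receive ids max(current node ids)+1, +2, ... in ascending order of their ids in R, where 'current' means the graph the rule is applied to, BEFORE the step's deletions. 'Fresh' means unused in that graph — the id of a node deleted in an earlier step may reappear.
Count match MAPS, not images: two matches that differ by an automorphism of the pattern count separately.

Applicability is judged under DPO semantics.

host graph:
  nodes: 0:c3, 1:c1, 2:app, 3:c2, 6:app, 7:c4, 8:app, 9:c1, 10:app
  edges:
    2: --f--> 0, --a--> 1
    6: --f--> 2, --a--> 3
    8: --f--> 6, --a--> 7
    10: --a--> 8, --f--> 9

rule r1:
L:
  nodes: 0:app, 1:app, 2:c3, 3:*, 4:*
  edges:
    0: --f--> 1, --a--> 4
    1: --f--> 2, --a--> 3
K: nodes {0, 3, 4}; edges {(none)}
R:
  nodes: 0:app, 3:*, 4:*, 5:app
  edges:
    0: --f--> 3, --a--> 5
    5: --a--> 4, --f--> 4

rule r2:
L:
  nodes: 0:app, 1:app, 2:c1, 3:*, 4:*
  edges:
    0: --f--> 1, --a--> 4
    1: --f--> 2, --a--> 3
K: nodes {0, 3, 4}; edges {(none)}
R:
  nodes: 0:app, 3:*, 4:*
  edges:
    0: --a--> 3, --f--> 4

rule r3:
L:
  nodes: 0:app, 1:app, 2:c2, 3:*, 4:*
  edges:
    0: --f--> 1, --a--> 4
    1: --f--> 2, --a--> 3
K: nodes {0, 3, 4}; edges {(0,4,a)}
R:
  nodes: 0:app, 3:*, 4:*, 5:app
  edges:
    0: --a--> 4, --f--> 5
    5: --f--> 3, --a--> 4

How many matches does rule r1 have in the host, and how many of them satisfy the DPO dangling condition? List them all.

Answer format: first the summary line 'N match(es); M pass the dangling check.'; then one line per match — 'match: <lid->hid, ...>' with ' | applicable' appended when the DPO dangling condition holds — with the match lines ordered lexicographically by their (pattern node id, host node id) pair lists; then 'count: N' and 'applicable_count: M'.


1 match(es); 1 pass the dangling check.
match: 0->6, 1->2, 2->0, 3->1, 4->3 | applicable
count: 1
applicable_count: 1


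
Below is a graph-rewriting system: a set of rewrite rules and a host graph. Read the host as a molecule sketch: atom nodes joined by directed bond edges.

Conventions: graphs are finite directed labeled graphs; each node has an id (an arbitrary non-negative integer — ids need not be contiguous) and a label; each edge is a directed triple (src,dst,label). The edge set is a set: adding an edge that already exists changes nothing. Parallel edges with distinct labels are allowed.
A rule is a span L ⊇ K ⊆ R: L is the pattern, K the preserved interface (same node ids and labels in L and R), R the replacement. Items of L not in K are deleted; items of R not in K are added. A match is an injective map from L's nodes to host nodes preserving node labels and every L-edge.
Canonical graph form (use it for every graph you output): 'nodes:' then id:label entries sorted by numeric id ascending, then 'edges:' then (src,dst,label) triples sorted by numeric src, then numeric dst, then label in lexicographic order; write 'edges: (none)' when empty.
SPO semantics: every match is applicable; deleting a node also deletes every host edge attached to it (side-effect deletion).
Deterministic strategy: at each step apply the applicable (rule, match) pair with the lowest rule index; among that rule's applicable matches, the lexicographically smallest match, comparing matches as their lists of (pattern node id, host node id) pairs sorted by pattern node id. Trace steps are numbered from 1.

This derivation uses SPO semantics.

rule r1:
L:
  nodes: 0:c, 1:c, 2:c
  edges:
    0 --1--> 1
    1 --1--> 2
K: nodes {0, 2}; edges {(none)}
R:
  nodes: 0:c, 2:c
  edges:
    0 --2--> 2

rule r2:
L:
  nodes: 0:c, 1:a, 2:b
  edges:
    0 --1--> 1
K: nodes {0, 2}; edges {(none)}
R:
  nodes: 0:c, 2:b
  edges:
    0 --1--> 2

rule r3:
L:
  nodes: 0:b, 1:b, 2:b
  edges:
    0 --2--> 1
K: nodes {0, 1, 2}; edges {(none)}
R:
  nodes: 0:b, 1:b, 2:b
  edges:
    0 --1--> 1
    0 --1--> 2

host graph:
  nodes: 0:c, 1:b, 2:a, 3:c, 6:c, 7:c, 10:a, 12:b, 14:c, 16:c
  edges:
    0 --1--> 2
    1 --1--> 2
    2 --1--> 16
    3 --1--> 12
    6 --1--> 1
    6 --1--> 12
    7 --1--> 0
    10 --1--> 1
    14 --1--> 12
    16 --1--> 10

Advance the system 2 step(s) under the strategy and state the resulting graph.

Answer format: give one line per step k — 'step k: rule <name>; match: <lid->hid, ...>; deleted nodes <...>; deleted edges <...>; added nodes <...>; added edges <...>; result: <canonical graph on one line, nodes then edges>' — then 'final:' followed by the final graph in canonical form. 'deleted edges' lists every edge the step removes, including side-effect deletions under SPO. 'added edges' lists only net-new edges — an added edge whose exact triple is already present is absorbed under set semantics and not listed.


step 1: rule r2; match: 0->0, 1->2, 2->1; deleted nodes 2; deleted edges (0,2,1); (1,2,1); (2,16,1); added nodes (none); added edges (0,1,1); result: nodes: 0:c, 1:b, 3:c, 6:c, 7:c, 10:a, 12:b, 14:c, 16:c edges: (0,1,1); (3,12,1); (6,1,1); (6,12,1); (7,0,1); (10,1,1); (14,12,1); (16,10,1)
step 2: rule r2; match: 0->16, 1->10, 2->1; deleted nodes 10; deleted edges (10,1,1); (16,10,1); added nodes (none); added edges (16,1,1); result: nodes: 0:c, 1:b, 3:c, 6:c, 7:c, 12:b, 14:c, 16:c edges: (0,1,1); (3,12,1); (6,1,1); (6,12,1); (7,0,1); (14,12,1); (16,1,1)
final:
nodes: 0:c, 1:b, 3:c, 6:c, 7:c, 12:b, 14:c, 16:c
edges: (0,1,1); (3,12,1); (6,1,1); (6,12,1); (7,0,1); (14,12,1); (16,1,1)


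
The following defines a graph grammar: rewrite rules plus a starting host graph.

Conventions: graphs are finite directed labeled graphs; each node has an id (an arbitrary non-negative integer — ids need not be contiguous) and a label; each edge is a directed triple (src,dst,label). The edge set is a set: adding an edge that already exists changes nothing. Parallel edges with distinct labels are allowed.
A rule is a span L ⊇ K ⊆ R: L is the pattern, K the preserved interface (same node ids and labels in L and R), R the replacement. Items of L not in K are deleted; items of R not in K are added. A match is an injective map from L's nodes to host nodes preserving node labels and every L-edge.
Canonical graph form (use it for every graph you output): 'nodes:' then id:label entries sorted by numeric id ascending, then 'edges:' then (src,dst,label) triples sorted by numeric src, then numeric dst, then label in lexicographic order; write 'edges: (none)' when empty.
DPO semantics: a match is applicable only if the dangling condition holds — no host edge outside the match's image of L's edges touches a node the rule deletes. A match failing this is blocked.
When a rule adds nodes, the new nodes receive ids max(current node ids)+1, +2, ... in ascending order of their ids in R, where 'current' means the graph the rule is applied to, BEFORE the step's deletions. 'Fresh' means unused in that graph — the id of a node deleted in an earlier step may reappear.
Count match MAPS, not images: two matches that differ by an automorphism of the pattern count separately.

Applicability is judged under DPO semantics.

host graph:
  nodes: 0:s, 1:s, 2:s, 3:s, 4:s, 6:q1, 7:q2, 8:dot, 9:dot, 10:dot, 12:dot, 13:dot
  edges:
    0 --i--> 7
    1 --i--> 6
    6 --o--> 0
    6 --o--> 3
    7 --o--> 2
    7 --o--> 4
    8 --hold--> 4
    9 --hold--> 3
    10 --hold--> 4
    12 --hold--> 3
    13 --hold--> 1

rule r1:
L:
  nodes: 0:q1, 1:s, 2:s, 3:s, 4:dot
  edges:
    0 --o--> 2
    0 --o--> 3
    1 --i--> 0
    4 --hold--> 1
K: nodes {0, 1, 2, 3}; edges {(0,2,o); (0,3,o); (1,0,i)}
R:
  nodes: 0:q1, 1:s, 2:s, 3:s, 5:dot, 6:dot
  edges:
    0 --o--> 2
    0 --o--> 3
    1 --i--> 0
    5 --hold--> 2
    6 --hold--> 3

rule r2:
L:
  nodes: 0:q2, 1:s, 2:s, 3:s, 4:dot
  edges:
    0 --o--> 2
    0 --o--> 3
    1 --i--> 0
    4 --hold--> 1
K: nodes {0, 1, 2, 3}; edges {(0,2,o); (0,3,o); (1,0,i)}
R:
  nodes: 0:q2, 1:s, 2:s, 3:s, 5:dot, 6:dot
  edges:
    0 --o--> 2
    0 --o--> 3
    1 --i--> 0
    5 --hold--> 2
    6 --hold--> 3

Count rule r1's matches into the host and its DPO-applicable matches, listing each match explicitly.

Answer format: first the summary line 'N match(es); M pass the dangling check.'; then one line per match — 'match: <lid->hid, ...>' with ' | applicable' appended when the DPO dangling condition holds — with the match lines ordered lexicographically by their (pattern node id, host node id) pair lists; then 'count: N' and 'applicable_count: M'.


2 match(es); 2 pass the dangling check.
match: 0->6, 1->1, 2->0, 3->3, 4->13 | applicable
match: 0->6, 1->1, 2->3, 3->0, 4->13 | applicable
count: 2
applicable_count: 2


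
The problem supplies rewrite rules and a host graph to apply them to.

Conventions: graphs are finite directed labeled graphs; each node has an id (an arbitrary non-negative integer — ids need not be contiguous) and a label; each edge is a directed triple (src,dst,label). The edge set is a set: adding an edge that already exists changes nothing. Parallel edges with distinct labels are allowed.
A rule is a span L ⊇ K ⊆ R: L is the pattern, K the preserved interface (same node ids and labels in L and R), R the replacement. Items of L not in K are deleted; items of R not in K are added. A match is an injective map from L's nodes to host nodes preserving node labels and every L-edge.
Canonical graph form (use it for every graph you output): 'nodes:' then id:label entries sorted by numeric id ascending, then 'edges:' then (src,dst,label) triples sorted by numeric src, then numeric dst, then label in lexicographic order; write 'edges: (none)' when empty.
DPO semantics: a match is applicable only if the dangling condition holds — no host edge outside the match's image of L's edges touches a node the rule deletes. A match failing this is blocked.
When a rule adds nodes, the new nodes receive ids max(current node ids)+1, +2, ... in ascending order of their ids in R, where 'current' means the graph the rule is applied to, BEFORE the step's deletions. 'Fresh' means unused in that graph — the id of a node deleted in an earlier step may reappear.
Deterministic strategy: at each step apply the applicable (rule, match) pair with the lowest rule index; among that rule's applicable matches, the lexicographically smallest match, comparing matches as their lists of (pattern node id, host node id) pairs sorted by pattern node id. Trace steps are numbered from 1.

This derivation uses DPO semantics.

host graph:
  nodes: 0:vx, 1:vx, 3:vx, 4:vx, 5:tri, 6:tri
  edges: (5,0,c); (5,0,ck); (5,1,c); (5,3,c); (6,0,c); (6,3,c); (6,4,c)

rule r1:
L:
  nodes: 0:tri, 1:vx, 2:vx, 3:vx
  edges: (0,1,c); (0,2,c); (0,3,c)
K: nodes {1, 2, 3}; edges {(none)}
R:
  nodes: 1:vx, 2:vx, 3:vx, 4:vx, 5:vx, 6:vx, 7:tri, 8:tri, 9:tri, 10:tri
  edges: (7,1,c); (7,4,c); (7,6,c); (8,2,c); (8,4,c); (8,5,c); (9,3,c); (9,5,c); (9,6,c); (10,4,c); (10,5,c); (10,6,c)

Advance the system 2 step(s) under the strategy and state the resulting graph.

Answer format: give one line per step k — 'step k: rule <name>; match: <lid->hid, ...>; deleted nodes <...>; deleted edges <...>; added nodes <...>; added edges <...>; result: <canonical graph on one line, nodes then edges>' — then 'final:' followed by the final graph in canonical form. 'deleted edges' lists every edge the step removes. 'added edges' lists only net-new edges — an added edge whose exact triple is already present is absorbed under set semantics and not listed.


step 1: rule r1; match: 0->6, 1->0, 2->3, 3->4; deleted nodes 6; deleted edges (6,0,c); (6,3,c); (6,4,c); added nodes 7, 8, 9, 10, 11, 12, 13; added edges (10,0,c); (10,7,c); (10,9,c); (11,3,c); (11,7,c); (11,8,c); (12,4,c); (12,8,c); (12,9,c); (13,7,c); (13,8,c); (13,9,c); result: nodes: 0:vx, 1:vx, 3:vx, 4:vx, 5:tri, 7:vx, 8:vx, 9:vx, 10:tri, 11:tri, 12:tri, 13:tri edges: (5,0,c); (5,0,ck); (5,1,c); (5,3,c); (10,0,c); (10,7,c); (10,9,c); (11,3,c); (11,7,c); (11,8,c); (12,4,c); (12,8,c); (12,9,c); (13,7,c); (13,8,c); (13,9,c)
step 2: rule r1; match: 0->10, 1->0, 2->7, 3->9; deleted nodes 10; deleted edges (10,0,c); (10,7,c); (10,9,c); added nodes 14, 15, 16, 17, 18, 19, 20; added edges (17,0,c); (17,14,c); (17,16,c); (18,7,c); (18,14,c); (18,15,c); (19,9,c); (19,15,c); (19,16,c); (20,14,c); (20,15,c); (20,16,c); result: nodes: 0:vx, 1:vx, 3:vx, 4:vx, 5:tri, 7:vx, 8:vx, 9:vx, 11:tri, 12:tri, 13:tri, 14:vx, 15:vx, 16:vx, 17:tri, 18:tri, 19:tri, 20:tri edges: (5,0,c); (5,0,ck); (5,1,c); (5,3,c); (11,3,c); (11,7,c); (11,8,c); (12,4,c); (12,8,c); (12,9,c); (13,7,c); (13,8,c); (13,9,c); (17,0,c); (17,14,c); (17,16,c); (18,7,c); (18,14,c); (18,15,c); (19,9,c); (19,15,c); (19,16,c); (20,14,c); (20,15,c); (20,16,c)
final:
nodes: 0:vx, 1:vx, 3:vx, 4:vx, 5:tri, 7:vx, 8:vx, 9:vx, 11:tri, 12:tri, 13:tri, 14:vx, 15:vx, 16:vx, 17:tri, 18:tri, 19:tri, 20:tri
edges: (5,0,c); (5,0,ck); (5,1,c); (5,3,c); (11,3,c); (11,7,c); (11,8,c); (12,4,c); (12,8,c); (12,9,c); (13,7,c); (13,8,c); (13,9,c); (17,0,c); (17,14,c); (17,16,c); (18,7,c); (18,14,c); (18,15,c); (19,9,c); (19,15,c); (19,16,c); (20,14,c); (20,15,c); (20,16,c)


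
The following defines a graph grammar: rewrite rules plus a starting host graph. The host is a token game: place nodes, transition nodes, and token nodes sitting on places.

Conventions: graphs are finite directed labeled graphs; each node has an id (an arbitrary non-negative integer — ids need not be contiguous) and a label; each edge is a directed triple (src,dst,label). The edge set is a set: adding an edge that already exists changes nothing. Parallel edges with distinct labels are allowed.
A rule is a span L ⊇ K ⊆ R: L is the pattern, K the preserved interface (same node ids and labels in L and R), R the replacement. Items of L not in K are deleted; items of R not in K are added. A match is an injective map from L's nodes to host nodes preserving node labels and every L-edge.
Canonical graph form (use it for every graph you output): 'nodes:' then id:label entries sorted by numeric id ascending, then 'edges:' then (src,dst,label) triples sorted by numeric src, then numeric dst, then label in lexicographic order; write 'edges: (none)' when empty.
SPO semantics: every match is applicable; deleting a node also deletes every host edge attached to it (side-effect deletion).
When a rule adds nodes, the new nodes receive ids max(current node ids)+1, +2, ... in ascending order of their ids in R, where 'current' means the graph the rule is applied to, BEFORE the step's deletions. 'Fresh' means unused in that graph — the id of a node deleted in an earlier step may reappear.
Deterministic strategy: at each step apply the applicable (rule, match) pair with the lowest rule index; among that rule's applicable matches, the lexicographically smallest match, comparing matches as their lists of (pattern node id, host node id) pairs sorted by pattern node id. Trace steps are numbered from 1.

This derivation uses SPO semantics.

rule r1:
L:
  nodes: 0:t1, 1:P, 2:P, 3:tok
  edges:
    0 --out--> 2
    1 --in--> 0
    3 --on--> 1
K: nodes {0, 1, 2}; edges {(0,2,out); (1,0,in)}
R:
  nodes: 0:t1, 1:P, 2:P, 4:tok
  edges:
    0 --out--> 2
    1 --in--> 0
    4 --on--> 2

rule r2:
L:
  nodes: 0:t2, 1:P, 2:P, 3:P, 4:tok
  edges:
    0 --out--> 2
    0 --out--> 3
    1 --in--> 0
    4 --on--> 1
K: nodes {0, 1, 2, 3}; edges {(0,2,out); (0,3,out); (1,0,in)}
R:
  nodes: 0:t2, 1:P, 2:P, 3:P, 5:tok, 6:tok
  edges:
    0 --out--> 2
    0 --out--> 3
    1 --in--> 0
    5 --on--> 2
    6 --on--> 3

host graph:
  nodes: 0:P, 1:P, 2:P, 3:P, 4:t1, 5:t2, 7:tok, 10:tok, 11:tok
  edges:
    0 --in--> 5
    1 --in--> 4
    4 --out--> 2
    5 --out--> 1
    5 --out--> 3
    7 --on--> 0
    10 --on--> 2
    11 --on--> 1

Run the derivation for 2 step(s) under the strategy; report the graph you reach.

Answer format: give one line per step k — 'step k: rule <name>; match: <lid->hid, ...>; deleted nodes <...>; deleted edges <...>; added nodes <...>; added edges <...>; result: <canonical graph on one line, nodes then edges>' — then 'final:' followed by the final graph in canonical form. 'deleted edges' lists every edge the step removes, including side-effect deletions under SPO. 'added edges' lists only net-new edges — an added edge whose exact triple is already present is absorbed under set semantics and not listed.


step 1: rule r1; match: 0->4, 1->1, 2->2, 3->11; deleted nodes 11; deleted edges (11,1,on); added nodes 12; added edges (12,2,on); result: nodes: 0:P, 1:P, 2:P, 3:P, 4:t1, 5:t2, 7:tok, 10:tok, 12:tok edges: (0,5,in); (1,4,in); (4,2,out); (5,1,out); (5,3,out); (7,0,on); (10,2,on); (12,2,on)
step 2: rule r2; match: 0->5, 1->0, 2->1, 3->3, 4->7; deleted nodes 7; deleted edges (7,0,on); added nodes 13, 14; added edges (13,1,on); (14,3,on); result: nodes: 0:P, 1:P, 2:P, 3:P, 4:t1, 5:t2, 10:tok, 12:tok, 13:tok, 14:tok edges: (0,5,in); (1,4,in); (4,2,out); (5,1,out); (5,3,out); (10,2,on); (12,2,on); (13,1,on); (14,3,on)
final:
nodes: 0:P, 1:P, 2:P, 3:P, 4:t1, 5:t2, 10:tok, 12:tok, 13:tok, 14:tok
edges: (0,5,in); (1,4,in); (4,2,out); (5,1,out); (5,3,out); (10,2,on); (12,2,on); (13,1,on); (14,3,on)


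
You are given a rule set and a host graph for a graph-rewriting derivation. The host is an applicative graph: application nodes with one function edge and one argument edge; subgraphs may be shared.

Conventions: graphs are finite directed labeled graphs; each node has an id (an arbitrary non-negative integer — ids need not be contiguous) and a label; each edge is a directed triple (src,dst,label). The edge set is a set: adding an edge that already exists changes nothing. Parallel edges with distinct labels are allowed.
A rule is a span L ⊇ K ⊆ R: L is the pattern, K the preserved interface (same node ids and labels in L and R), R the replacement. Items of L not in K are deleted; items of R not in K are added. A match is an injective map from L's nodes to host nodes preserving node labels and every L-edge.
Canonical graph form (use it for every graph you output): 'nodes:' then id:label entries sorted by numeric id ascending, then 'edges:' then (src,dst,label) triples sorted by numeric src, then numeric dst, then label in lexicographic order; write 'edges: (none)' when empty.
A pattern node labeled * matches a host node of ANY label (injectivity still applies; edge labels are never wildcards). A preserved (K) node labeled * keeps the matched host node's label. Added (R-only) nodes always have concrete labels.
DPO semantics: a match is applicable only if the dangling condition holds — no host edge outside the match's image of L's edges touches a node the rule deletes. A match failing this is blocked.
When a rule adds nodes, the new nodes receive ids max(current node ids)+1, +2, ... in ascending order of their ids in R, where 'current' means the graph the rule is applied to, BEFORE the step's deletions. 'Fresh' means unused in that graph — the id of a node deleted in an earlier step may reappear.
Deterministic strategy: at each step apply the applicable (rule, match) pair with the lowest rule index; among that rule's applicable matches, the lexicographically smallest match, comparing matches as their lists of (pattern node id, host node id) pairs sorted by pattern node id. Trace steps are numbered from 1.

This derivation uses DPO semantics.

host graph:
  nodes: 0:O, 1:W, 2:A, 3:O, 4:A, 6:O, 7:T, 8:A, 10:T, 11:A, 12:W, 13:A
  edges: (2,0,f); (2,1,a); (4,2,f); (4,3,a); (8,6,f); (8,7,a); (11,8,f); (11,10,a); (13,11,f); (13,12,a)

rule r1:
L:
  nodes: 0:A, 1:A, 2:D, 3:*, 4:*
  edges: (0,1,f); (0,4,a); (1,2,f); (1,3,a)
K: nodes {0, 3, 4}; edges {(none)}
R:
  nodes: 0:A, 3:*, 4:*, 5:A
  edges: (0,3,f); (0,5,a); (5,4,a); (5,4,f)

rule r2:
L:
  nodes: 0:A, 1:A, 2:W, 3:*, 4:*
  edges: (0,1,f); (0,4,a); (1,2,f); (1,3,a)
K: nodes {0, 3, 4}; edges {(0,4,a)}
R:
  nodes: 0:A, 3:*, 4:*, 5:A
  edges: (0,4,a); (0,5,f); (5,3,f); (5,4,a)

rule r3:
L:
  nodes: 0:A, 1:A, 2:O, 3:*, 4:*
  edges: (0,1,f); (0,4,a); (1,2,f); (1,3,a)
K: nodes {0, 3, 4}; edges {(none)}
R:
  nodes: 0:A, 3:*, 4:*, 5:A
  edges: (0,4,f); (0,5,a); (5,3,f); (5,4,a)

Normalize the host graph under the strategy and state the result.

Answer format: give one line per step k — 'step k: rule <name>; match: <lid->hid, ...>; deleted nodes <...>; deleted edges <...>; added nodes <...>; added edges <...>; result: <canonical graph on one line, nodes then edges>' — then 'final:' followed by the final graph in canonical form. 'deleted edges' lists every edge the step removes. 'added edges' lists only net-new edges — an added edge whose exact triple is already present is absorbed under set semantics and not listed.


step 1: rule r3; match: 0->4, 1->2, 2->0, 3->1, 4->3; deleted nodes 0, 2; deleted edges (2,0,f); (2,1,a); (4,2,f); (4,3,a); added nodes 14; added edges (4,3,f); (4,14,a); (14,1,f); (14,3,a); result: nodes: 1:W, 3:O, 4:A, 6:O, 7:T, 8:A, 10:T, 11:A, 12:W, 13:A, 14:A edges: (4,3,f); (4,14,a); (8,6,f); (8,7,a); (11,8,f); (11,10,a); (13,11,f); (13,12,a); (14,1,f); (14,3,a)
step 2: rule r3; match: 0->11, 1->8, 2->6, 3->7, 4->10; deleted nodes 6, 8; deleted edges (8,6,f); (8,7,a); (11,8,f); (11,10,a); added nodes 15; added edges (11,10,f); (11,15,a); (15,7,f); (15,10,a); result: nodes: 1:W, 3:O, 4:A, 7:T, 10:T, 11:A, 12:W, 13:A, 14:A, 15:A edges: (4,3,f); (4,14,a); (11,10,f); (11,15,a); (13,11,f); (13,12,a); (14,1,f); (14,3,a); (15,7,f); (15,10,a)
final:
nodes: 1:W, 3:O, 4:A, 7:T, 10:T, 11:A, 12:W, 13:A, 14:A, 15:A
edges: (4,3,f); (4,14,a); (11,10,f); (11,15,a); (13,11,f); (13,12,a); (14,1,f); (14,3,a); (15,7,f); (15,10,a)
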